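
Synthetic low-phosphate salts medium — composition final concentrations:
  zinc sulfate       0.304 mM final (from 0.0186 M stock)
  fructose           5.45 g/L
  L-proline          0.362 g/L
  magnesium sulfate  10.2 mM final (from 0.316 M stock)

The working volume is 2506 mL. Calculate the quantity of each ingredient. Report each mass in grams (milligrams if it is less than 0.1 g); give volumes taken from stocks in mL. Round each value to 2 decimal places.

Target volume = 2506 mL = 2.506 L.
zinc sulfate: C1V1 = C2V2 → 0.304 mM × 2506 mL ÷ 18.6 mM = 40.96 mL
fructose: 5.45 g/L × 2.506 L = 13.66 g
L-proline: 0.362 g/L × 2.506 L = 0.91 g
magnesium sulfate: dilute stock: 10.2 mM × 2506 mL ÷ 316 mM = 80.89 mL

zinc sulfate 40.96 mL; fructose 13.66 g; L-proline 0.91 g; magnesium sulfate 80.89 mL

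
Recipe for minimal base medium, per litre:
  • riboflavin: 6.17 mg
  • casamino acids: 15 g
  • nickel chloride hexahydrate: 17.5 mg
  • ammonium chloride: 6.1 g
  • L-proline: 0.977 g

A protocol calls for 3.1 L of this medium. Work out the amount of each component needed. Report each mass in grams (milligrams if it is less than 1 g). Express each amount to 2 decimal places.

Scale factor = 3100 mL / 1000 mL = 3.1.
riboflavin: 6.17 mg × (3100 mL / 1000 mL) = 19.13 mg
casamino acids: 15 g × (3100 mL / 1000 mL) = 46.50 g
nickel chloride hexahydrate: 17.5 mg × (3100 mL / 1000 mL) = 54.25 mg
ammonium chloride: 6.1 g × (3100 mL / 1000 mL) = 18.91 g
L-proline: 0.977 g × (3100 mL / 1000 mL) = 3.03 g

riboflavin 19.13 mg; casamino acids 46.50 g; nickel chloride hexahydrate 54.25 mg; ammonium chloride 18.91 g; L-proline 3.03 g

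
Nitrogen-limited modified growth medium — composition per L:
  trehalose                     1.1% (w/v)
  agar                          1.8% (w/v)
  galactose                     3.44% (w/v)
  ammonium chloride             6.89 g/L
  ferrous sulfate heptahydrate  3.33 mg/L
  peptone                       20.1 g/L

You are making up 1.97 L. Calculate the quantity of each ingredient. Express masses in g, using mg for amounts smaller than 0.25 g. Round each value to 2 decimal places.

trehalose 21.67 g; agar 35.46 g; galactose 67.77 g; ammonium chloride 13.57 g; ferrous sulfate heptahydrate 6.56 mg; peptone 39.60 g

Scale factor relative to 1 L: 1.97.
trehalose: 1.1% w/v = 11 g/L → 11 × 1.97 L = 21.67 g
agar: 1.8 g per 100 mL × 1970 mL ÷ 100 = 35.46 g
galactose: 3.44% w/v = 34.4 g/L → 34.4 × 1.97 L = 67.77 g
ammonium chloride: 6.89 g/L × 1.97 L = 13.57 g
ferrous sulfate heptahydrate: 3.33 mg/L × 1.97 L = 6.56 mg
peptone: 20.1 g/L × 1.97 L = 39.60 g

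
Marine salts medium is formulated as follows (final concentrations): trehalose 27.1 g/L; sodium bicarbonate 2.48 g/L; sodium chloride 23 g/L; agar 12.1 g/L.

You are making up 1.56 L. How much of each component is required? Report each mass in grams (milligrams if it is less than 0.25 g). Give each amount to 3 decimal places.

Working volume: 1.56 L.
trehalose: 27.1 g/L × 1.56 L = 42.276 g
sodium bicarbonate: 2.48 g/L × 1.56 L = 3.869 g
sodium chloride: 23 g/L × 1.56 L = 35.880 g
agar: 12.1 g/L × 1.56 L = 18.876 g

trehalose 42.276 g; sodium bicarbonate 3.869 g; sodium chloride 35.880 g; agar 18.876 g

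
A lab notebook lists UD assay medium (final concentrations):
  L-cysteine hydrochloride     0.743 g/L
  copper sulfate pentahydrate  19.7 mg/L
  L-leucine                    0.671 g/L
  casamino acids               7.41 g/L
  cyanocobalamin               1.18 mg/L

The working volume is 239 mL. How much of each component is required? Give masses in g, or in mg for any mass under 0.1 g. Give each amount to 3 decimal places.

L-cysteine hydrochloride 0.178 g; copper sulfate pentahydrate 4.708 mg; L-leucine 0.160 g; casamino acids 1.771 g; cyanocobalamin 0.282 mg

Target volume = 239 mL = 0.239 L.
L-cysteine hydrochloride: 0.743 g/L × 0.239 L = 0.178 g
copper sulfate pentahydrate: 19.7 mg/L × 0.239 L = 4.708 mg
L-leucine: 0.671 g/L × 0.239 L = 0.160 g
casamino acids: 7.41 g/L × 0.239 L = 1.771 g
cyanocobalamin: 1.18 mg/L × 0.239 L = 0.282 mg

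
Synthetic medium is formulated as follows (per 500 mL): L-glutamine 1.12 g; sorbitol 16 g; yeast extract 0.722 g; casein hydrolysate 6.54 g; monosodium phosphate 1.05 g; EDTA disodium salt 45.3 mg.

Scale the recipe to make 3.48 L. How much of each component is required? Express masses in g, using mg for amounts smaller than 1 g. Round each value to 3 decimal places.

Scale factor = 3480 mL / 500 mL = 6.96.
L-glutamine: 1.12 g × (3480 mL / 500 mL) = 7.795 g
sorbitol: 16 g × (3480 mL / 500 mL) = 111.360 g
yeast extract: 0.722 g × (3480 mL / 500 mL) = 5.025 g
casein hydrolysate: 6.54 g × (3480 mL / 500 mL) = 45.518 g
monosodium phosphate: 1.05 g × (3480 mL / 500 mL) = 7.308 g
EDTA disodium salt: 45.3 mg × (3480 mL / 500 mL) = 315.288 mg

L-glutamine 7.795 g; sorbitol 111.360 g; yeast extract 5.025 g; casein hydrolysate 45.518 g; monosodium phosphate 7.308 g; EDTA disodium salt 315.288 mg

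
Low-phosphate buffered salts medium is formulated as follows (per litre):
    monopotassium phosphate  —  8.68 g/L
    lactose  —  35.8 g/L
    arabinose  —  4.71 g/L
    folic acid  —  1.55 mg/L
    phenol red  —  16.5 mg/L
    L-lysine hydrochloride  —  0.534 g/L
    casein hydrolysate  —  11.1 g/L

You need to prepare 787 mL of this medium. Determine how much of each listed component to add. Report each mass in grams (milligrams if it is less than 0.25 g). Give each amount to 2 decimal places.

Working volume: 787 mL = 0.787 L.
monopotassium phosphate: 8.68 g/L × 0.787 L = 6.83 g
lactose: 35.8 g/L × 0.787 L = 28.17 g
arabinose: 4.71 g/L × 0.787 L = 3.71 g
folic acid: 1.55 mg/L × 0.787 L = 1.22 mg
phenol red: 16.5 mg/L × 0.787 L = 12.99 mg
L-lysine hydrochloride: 0.534 g/L × 0.787 L = 0.42 g
casein hydrolysate: 11.1 g/L × 0.787 L = 8.74 g

monopotassium phosphate 6.83 g; lactose 28.17 g; arabinose 3.71 g; folic acid 1.22 mg; phenol red 12.99 mg; L-lysine hydrochloride 0.42 g; casein hydrolysate 8.74 g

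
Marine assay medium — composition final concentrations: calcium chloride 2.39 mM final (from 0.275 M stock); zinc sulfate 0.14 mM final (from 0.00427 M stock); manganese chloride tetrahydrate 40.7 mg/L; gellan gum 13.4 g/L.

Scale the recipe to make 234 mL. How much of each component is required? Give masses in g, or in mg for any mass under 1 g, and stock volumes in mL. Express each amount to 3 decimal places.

Target volume = 234 mL = 0.234 L.
calcium chloride: V = C2·V2/C1 = 2.39 mM × 234 mL ÷ 275 mM = 2.034 mL
zinc sulfate: C1V1 = C2V2 → 0.14 mM × 234 mL ÷ 4.27 mM = 7.672 mL
manganese chloride tetrahydrate: 40.7 mg/L × 0.234 L = 9.524 mg
gellan gum: 13.4 g/L × 0.234 L = 3.136 g

calcium chloride 2.034 mL; zinc sulfate 7.672 mL; manganese chloride tetrahydrate 9.524 mg; gellan gum 3.136 g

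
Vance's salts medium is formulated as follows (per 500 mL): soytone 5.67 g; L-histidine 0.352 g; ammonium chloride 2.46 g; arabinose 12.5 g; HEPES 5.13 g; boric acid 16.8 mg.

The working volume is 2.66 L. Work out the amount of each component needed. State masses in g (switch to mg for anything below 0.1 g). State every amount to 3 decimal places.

soytone 30.164 g; L-histidine 1.873 g; ammonium chloride 13.087 g; arabinose 66.500 g; HEPES 27.292 g; boric acid 89.376 mg

Ratio of target to recipe volume: 2660 / 500 = 5.32.
soytone: 5.67 g × (2660 mL / 500 mL) = 30.164 g
L-histidine: 0.352 g × (2660 mL / 500 mL) = 1.873 g
ammonium chloride: 2.46 g × (2660 mL / 500 mL) = 13.087 g
arabinose: 12.5 g × (2660 mL / 500 mL) = 66.500 g
HEPES: 5.13 g × (2660 mL / 500 mL) = 27.292 g
boric acid: 16.8 mg × (2660 mL / 500 mL) = 89.376 mg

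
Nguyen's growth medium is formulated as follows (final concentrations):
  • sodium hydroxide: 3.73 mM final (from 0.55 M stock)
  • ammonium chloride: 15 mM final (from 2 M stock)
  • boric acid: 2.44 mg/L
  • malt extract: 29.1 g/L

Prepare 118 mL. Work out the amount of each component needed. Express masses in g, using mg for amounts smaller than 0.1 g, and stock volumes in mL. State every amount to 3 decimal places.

Scale factor relative to 1 L: 0.118.
sodium hydroxide: C1V1 = C2V2 → 3.73 mM × 118 mL ÷ 550 mM = 0.800 mL
ammonium chloride: C1V1 = C2V2 → 15 mM × 118 mL ÷ 2000 mM = 0.885 mL
boric acid: 2.44 mg/L × 0.118 L = 0.288 mg
malt extract: 29.1 g/L × 0.118 L = 3.434 g

sodium hydroxide 0.800 mL; ammonium chloride 0.885 mL; boric acid 0.288 mg; malt extract 3.434 g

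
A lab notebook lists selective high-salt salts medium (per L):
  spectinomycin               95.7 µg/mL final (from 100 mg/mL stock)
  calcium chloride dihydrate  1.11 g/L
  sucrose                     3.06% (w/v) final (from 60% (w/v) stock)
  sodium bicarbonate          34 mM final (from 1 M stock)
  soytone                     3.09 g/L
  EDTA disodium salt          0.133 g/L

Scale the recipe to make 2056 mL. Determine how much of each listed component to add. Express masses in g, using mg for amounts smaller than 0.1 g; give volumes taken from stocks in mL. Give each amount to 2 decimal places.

Working volume: 2056 mL = 2.056 L.
spectinomycin: dilute stock: 95.7 µg/mL × 2056 mL ÷ 100000 µg/mL = 1.97 mL
calcium chloride dihydrate: 1.11 g/L × 2.056 L = 2.28 g
sucrose: dilute stock: 3.06% ÷ 60% × 2056 mL = 104.86 mL
sodium bicarbonate: dilute stock: 34 mM × 2056 mL ÷ 1000 mM = 69.90 mL
soytone: 3.09 g/L × 2.056 L = 6.35 g
EDTA disodium salt: 0.133 g/L × 2.056 L = 0.27 g

spectinomycin 1.97 mL; calcium chloride dihydrate 2.28 g; sucrose 104.86 mL; sodium bicarbonate 69.90 mL; soytone 6.35 g; EDTA disodium salt 0.27 g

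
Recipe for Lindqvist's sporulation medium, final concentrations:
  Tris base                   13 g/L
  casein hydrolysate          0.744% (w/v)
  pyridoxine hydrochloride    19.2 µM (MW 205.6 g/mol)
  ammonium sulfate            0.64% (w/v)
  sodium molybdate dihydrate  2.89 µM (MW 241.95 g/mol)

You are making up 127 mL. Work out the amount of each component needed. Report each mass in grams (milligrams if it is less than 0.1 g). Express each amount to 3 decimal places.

Tris base 1.651 g; casein hydrolysate 0.945 g; pyridoxine hydrochloride 0.501 mg; ammonium sulfate 0.813 g; sodium molybdate dihydrate 0.089 mg

Target volume = 127 mL = 0.127 L.
Tris base: 13 g/L × 0.127 L = 1.651 g
casein hydrolysate: 0.744 g per 100 mL × 127 mL ÷ 100 = 0.945 g
pyridoxine hydrochloride: 19.2 µmol/L × 205.6 g/mol × 0.127 L ÷ 1000 = 0.501 mg
ammonium sulfate: 0.64% w/v = 6.4 g/L → 6.4 × 0.127 L = 0.813 g
sodium molybdate dihydrate: 2.89 µmol/L × 241.95 g/mol × 0.127 L ÷ 1000 = 0.089 mg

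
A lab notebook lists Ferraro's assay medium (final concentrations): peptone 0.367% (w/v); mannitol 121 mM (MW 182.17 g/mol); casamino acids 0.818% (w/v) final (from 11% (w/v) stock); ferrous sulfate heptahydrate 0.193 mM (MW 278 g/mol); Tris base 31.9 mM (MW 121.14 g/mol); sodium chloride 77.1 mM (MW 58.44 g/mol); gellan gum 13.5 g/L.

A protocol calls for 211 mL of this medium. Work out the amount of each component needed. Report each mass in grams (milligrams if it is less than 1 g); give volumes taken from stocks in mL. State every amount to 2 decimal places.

peptone 774.37 mg; mannitol 4.65 g; casamino acids 15.69 mL; ferrous sulfate heptahydrate 11.32 mg; Tris base 815.38 mg; sodium chloride 950.71 mg; gellan gum 2.85 g

Scale factor relative to 1 L: 0.211.
peptone: 0.367% w/v = 3.67 g/L → 3.67 × 0.211 L = 0.77437 g = 774.37 mg
mannitol: 121 mmol/L × 182.17 g/mol × 0.211 L ÷ 1000 = 4.65 g
casamino acids: dilute stock: 0.818% ÷ 11% × 211 mL = 15.69 mL
ferrous sulfate heptahydrate: 0.193 mmol/L × 278 mg/mmol × 0.211 L = 11.32 mg
Tris base: 31.9 mmol/L × 121.14 mg/mmol × 0.211 L = 815.38 mg
sodium chloride: 77.1 mmol/L × 58.44 mg/mmol × 0.211 L = 950.71 mg
gellan gum: 13.5 g/L × 0.211 L = 2.85 g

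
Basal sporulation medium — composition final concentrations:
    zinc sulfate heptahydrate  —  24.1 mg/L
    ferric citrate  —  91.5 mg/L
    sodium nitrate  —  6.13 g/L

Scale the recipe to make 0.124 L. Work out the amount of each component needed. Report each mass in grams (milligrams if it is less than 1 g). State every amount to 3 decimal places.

zinc sulfate heptahydrate 2.988 mg; ferric citrate 11.346 mg; sodium nitrate 760.120 mg

Scale factor relative to 1 L: 0.124.
zinc sulfate heptahydrate: 24.1 mg/L × 0.124 L = 2.988 mg
ferric citrate: 91.5 mg/L × 0.124 L = 11.346 mg
sodium nitrate: 6.13 g/L × 0.124 L = 0.76012 g = 760.120 mg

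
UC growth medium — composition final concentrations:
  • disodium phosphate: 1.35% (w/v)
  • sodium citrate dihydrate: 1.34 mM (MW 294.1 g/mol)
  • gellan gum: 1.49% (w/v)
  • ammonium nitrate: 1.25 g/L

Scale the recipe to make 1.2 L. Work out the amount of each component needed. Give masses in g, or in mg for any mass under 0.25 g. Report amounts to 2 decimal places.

Working volume: 1.2 L.
disodium phosphate: 1.35 g per 100 mL × 1200 mL ÷ 100 = 16.20 g
sodium citrate dihydrate: 1.34 mmol/L × 294.1 g/mol × 1.2 L ÷ 1000 = 0.47 g
gellan gum: 1.49 g per 100 mL × 1200 mL ÷ 100 = 17.88 g
ammonium nitrate: 1.25 g/L × 1.2 L = 1.50 g

disodium phosphate 16.20 g; sodium citrate dihydrate 0.47 g; gellan gum 17.88 g; ammonium nitrate 1.50 g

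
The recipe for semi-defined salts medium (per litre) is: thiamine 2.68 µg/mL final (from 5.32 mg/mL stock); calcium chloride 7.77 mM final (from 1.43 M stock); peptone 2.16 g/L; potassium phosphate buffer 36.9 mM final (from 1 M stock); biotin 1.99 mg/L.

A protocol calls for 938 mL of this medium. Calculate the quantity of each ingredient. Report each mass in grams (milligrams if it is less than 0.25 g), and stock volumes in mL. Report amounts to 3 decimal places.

Working volume: 938 mL = 0.938 L.
thiamine: V = C2·V2/C1 = 2.68 µg/mL × 938 mL ÷ 5320 µg/mL = 0.473 mL
calcium chloride: dilute stock: 7.77 mM × 938 mL ÷ 1430 mM = 5.097 mL
peptone: 2.16 g/L × 0.938 L = 2.026 g
potassium phosphate buffer: dilute stock: 36.9 mM × 938 mL ÷ 1000 mM = 34.612 mL
biotin: 1.99 mg/L × 0.938 L = 1.867 mg

thiamine 0.473 mL; calcium chloride 5.097 mL; peptone 2.026 g; potassium phosphate buffer 34.612 mL; biotin 1.867 mg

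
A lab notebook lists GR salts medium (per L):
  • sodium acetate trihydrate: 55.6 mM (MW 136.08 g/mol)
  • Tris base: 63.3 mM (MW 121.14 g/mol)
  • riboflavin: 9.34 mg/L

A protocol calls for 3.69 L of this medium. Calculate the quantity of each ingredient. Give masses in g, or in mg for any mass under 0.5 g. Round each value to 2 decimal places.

Scale factor relative to 1 L: 3.69.
sodium acetate trihydrate: 55.6 mmol/L × 136.08 g/mol × 3.69 L ÷ 1000 = 27.92 g
Tris base: 63.3 mmol/L × 121.14 g/mol × 3.69 L ÷ 1000 = 28.30 g
riboflavin: 9.34 mg/L × 3.69 L = 34.46 mg

sodium acetate trihydrate 27.92 g; Tris base 28.30 g; riboflavin 34.46 mg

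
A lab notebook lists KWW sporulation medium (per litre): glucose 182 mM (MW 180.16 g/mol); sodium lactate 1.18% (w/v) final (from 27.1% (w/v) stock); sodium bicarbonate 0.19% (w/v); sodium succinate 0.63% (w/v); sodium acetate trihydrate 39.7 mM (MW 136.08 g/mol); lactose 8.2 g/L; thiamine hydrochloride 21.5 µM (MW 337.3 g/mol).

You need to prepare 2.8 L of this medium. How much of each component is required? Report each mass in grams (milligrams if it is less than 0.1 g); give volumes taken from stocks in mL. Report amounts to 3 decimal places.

Scale factor relative to 1 L: 2.8.
glucose: 182 mmol/L × 180.16 g/mol × 2.8 L ÷ 1000 = 91.810 g
sodium lactate: dilute stock: 1.18% ÷ 27.1% × 2800 mL = 121.919 mL
sodium bicarbonate: 0.19 g per 100 mL × 2800 mL ÷ 100 = 5.320 g
sodium succinate: 0.63% w/v = 6.3 g/L → 6.3 × 2.8 L = 17.640 g
sodium acetate trihydrate: 39.7 mmol/L × 136.08 g/mol × 2.8 L ÷ 1000 = 15.127 g
lactose: 8.2 g/L × 2.8 L = 22.960 g
thiamine hydrochloride: 21.5 µmol/L × 337.3 g/mol × 2.8 L ÷ 1000 = 20.305 mg

glucose 91.810 g; sodium lactate 121.919 mL; sodium bicarbonate 5.320 g; sodium succinate 17.640 g; sodium acetate trihydrate 15.127 g; lactose 22.960 g; thiamine hydrochloride 20.305 mg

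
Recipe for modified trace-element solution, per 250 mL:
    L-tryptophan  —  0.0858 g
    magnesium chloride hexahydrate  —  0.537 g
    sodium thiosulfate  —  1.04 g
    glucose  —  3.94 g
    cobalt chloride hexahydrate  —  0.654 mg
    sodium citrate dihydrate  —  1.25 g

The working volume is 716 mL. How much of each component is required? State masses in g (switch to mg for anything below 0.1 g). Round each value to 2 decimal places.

L-tryptophan 0.25 g; magnesium chloride hexahydrate 1.54 g; sodium thiosulfate 2.98 g; glucose 11.28 g; cobalt chloride hexahydrate 1.87 mg; sodium citrate dihydrate 3.58 g

Scale factor = 716 mL / 250 mL = 2.864.
L-tryptophan: 0.0858 g × (716 mL / 250 mL) = 0.25 g
magnesium chloride hexahydrate: 0.537 g × (716 mL / 250 mL) = 1.54 g
sodium thiosulfate: 1.04 g × (716 mL / 250 mL) = 2.98 g
glucose: 3.94 g × (716 mL / 250 mL) = 11.28 g
cobalt chloride hexahydrate: 0.654 mg × (716 mL / 250 mL) = 1.87 mg
sodium citrate dihydrate: 1.25 g × (716 mL / 250 mL) = 3.58 g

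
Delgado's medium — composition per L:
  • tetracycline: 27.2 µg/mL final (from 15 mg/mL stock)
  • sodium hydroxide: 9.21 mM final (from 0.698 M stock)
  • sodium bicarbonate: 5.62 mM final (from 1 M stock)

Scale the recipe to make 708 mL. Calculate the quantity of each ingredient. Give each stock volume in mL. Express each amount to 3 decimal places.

Scale factor relative to 1 L: 0.708.
tetracycline: dilute stock: 27.2 µg/mL × 708 mL ÷ 15000 µg/mL = 1.284 mL
sodium hydroxide: dilute stock: 9.21 mM × 708 mL ÷ 698 mM = 9.342 mL
sodium bicarbonate: C1V1 = C2V2 → 5.62 mM × 708 mL ÷ 1000 mM = 3.979 mL

tetracycline 1.284 mL; sodium hydroxide 9.342 mL; sodium bicarbonate 3.979 mL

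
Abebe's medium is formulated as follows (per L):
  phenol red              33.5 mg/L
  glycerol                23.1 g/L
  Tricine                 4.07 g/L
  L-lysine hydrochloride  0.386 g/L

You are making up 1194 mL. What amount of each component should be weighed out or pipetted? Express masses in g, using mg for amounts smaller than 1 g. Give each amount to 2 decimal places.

Scale factor relative to 1 L: 1.194.
phenol red: 33.5 mg/L × 1.194 L = 40.00 mg
glycerol: 23.1 g/L × 1.194 L = 27.58 g
Tricine: 4.07 g/L × 1.194 L = 4.86 g
L-lysine hydrochloride: 0.386 g/L × 1.194 L = 0.460884 g = 460.88 mg

phenol red 40.00 mg; glycerol 27.58 g; Tricine 4.86 g; L-lysine hydrochloride 460.88 mg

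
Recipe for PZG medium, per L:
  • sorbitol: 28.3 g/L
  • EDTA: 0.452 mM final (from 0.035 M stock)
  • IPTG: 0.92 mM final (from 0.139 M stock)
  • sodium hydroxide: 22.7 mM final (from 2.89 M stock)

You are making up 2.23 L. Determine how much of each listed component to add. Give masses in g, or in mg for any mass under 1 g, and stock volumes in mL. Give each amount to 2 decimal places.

sorbitol 63.11 g; EDTA 28.80 mL; IPTG 14.76 mL; sodium hydroxide 17.52 mL

Working volume: 2.23 L.
sorbitol: 28.3 g/L × 2.23 L = 63.11 g
EDTA: V = C2·V2/C1 = 0.452 mM × 2230 mL ÷ 35 mM = 28.80 mL
IPTG: V = C2·V2/C1 = 0.92 mM × 2230 mL ÷ 139 mM = 14.76 mL
sodium hydroxide: V = C2·V2/C1 = 22.7 mM × 2230 mL ÷ 2890 mM = 17.52 mL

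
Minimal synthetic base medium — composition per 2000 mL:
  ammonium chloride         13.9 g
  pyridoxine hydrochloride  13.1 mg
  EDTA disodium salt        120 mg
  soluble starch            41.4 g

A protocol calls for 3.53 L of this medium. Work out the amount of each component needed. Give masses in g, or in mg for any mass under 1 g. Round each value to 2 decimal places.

Scale factor = 3530 mL / 2000 mL = 1.765.
ammonium chloride: 13.9 g × (3530 mL / 2000 mL) = 24.53 g
pyridoxine hydrochloride: 13.1 mg × (3530 mL / 2000 mL) = 23.12 mg
EDTA disodium salt: 120 mg × (3530 mL / 2000 mL) = 211.80 mg
soluble starch: 41.4 g × (3530 mL / 2000 mL) = 73.07 g

ammonium chloride 24.53 g; pyridoxine hydrochloride 23.12 mg; EDTA disodium salt 211.80 mg; soluble starch 73.07 g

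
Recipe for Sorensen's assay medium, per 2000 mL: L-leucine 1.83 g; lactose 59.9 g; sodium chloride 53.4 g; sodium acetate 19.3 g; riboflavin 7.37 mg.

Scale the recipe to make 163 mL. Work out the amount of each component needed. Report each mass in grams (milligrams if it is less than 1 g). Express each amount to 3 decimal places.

Scale factor = 163 mL / 2000 mL = 0.0815.
L-leucine: 1.83 g × (163 mL / 2000 mL) = 0.149145 g = 149.145 mg
lactose: 59.9 g × (163 mL / 2000 mL) = 4.882 g
sodium chloride: 53.4 g × (163 mL / 2000 mL) = 4.352 g
sodium acetate: 19.3 g × (163 mL / 2000 mL) = 1.573 g
riboflavin: 7.37 mg × (163 mL / 2000 mL) = 0.601 mg

L-leucine 149.145 mg; lactose 4.882 g; sodium chloride 4.352 g; sodium acetate 1.573 g; riboflavin 0.601 mg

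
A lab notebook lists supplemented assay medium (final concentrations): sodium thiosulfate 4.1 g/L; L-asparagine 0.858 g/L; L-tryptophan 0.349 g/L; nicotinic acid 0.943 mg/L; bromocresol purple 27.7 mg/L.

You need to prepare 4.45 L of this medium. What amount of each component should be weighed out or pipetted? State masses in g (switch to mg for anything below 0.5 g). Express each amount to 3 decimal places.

Scale factor relative to 1 L: 4.45.
sodium thiosulfate: 4.1 g/L × 4.45 L = 18.245 g
L-asparagine: 0.858 g/L × 4.45 L = 3.818 g
L-tryptophan: 0.349 g/L × 4.45 L = 1.553 g
nicotinic acid: 0.943 mg/L × 4.45 L = 4.196 mg
bromocresol purple: 27.7 mg/L × 4.45 L = 123.265 mg

sodium thiosulfate 18.245 g; L-asparagine 3.818 g; L-tryptophan 1.553 g; nicotinic acid 4.196 mg; bromocresol purple 123.265 mg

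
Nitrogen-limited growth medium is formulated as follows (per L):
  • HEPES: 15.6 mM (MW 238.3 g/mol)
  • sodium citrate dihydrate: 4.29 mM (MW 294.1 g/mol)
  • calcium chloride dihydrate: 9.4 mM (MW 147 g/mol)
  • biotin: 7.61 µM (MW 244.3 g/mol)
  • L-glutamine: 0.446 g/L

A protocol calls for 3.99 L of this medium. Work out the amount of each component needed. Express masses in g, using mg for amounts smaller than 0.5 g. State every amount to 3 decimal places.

Working volume: 3.99 L.
HEPES: 15.6 mmol/L × 238.3 g/mol × 3.99 L ÷ 1000 = 14.833 g
sodium citrate dihydrate: 4.29 mmol/L × 294.1 g/mol × 3.99 L ÷ 1000 = 5.034 g
calcium chloride dihydrate: 9.4 mmol/L × 147 g/mol × 3.99 L ÷ 1000 = 5.513 g
biotin: 7.61 µmol/L × 244.3 g/mol × 3.99 L ÷ 1000 = 7.418 mg
L-glutamine: 0.446 g/L × 3.99 L = 1.780 g

HEPES 14.833 g; sodium citrate dihydrate 5.034 g; calcium chloride dihydrate 5.513 g; biotin 7.418 mg; L-glutamine 1.780 g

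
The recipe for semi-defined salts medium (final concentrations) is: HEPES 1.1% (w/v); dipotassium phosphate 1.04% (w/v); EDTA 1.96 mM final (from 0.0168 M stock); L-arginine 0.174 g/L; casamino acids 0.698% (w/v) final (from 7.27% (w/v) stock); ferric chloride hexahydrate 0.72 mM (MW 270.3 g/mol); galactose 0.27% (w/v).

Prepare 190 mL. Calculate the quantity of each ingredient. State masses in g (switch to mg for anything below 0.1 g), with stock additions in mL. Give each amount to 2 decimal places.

HEPES 2.09 g; dipotassium phosphate 1.98 g; EDTA 22.17 mL; L-arginine 33.06 mg; casamino acids 18.24 mL; ferric chloride hexahydrate 36.98 mg; galactose 0.51 g

Target volume = 190 mL = 0.19 L.
HEPES: 1.1% w/v = 11 g/L → 11 × 0.19 L = 2.09 g
dipotassium phosphate: 1.04% w/v = 10.4 g/L → 10.4 × 0.19 L = 1.98 g
EDTA: C1V1 = C2V2 → 1.96 mM × 190 mL ÷ 16.8 mM = 22.17 mL
L-arginine: 0.174 g/L × 0.19 L = 0.03306 g = 33.06 mg
casamino acids: dilute stock: 0.698% ÷ 7.27% × 190 mL = 18.24 mL
ferric chloride hexahydrate: 0.72 mmol/L × 270.3 mg/mmol × 0.19 L = 36.98 mg
galactose: 0.27% w/v = 2.7 g/L → 2.7 × 0.19 L = 0.51 g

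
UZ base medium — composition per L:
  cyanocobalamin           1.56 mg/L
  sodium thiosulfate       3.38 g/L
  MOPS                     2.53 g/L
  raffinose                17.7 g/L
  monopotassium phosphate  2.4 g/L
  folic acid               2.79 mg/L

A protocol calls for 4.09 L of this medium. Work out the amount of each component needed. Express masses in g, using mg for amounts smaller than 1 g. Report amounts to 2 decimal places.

Working volume: 4.09 L.
cyanocobalamin: 1.56 mg/L × 4.09 L = 6.38 mg
sodium thiosulfate: 3.38 g/L × 4.09 L = 13.82 g
MOPS: 2.53 g/L × 4.09 L = 10.35 g
raffinose: 17.7 g/L × 4.09 L = 72.39 g
monopotassium phosphate: 2.4 g/L × 4.09 L = 9.82 g
folic acid: 2.79 mg/L × 4.09 L = 11.41 mg

cyanocobalamin 6.38 mg; sodium thiosulfate 13.82 g; MOPS 10.35 g; raffinose 72.39 g; monopotassium phosphate 9.82 g; folic acid 11.41 mg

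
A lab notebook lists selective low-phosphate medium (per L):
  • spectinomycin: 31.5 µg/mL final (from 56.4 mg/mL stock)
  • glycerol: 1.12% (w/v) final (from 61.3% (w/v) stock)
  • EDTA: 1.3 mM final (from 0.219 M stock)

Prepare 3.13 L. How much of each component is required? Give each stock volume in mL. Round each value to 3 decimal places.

Working volume: 3.13 L.
spectinomycin: V = C2·V2/C1 = 31.5 µg/mL × 3130 mL ÷ 56400 µg/mL = 1.748 mL
glycerol: C1V1 = C2V2 → 1.12% ÷ 61.3% × 3130 mL = 57.188 mL
EDTA: C1V1 = C2V2 → 1.3 mM × 3130 mL ÷ 219 mM = 18.580 mL

spectinomycin 1.748 mL; glycerol 57.188 mL; EDTA 18.580 mL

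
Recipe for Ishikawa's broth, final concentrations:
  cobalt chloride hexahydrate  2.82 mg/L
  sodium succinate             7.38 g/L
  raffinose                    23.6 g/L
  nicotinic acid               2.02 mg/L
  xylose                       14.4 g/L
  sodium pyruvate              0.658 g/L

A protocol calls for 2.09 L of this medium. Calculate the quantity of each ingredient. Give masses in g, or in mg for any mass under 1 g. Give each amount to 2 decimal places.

cobalt chloride hexahydrate 5.89 mg; sodium succinate 15.42 g; raffinose 49.32 g; nicotinic acid 4.22 mg; xylose 30.10 g; sodium pyruvate 1.38 g

Working volume: 2.09 L.
cobalt chloride hexahydrate: 2.82 mg/L × 2.09 L = 5.89 mg
sodium succinate: 7.38 g/L × 2.09 L = 15.42 g
raffinose: 23.6 g/L × 2.09 L = 49.32 g
nicotinic acid: 2.02 mg/L × 2.09 L = 4.22 mg
xylose: 14.4 g/L × 2.09 L = 30.10 g
sodium pyruvate: 0.658 g/L × 2.09 L = 1.38 g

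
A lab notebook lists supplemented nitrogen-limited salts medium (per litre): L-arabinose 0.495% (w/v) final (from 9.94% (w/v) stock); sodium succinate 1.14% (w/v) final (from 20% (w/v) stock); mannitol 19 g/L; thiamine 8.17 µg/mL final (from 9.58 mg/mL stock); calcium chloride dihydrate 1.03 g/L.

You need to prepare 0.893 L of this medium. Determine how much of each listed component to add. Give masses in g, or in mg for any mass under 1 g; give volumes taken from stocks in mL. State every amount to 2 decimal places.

L-arabinose 44.47 mL; sodium succinate 50.90 mL; mannitol 16.97 g; thiamine 0.76 mL; calcium chloride dihydrate 919.79 mg

Scale factor relative to 1 L: 0.893.
L-arabinose: V = C2·V2/C1 = 0.495% ÷ 9.94% × 893 mL = 44.47 mL
sodium succinate: V = C2·V2/C1 = 1.14% ÷ 20% × 893 mL = 50.90 mL
mannitol: 19 g/L × 0.893 L = 16.97 g
thiamine: dilute stock: 8.17 µg/mL × 893 mL ÷ 9580 µg/mL = 0.76 mL
calcium chloride dihydrate: 1.03 g/L × 0.893 L = 0.91979 g = 919.79 mg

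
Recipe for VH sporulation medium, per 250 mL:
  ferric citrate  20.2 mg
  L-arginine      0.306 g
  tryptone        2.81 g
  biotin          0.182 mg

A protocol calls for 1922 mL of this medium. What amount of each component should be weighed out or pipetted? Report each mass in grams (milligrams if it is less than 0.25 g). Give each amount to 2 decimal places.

Scale factor = 1922 mL / 250 mL = 7.688.
ferric citrate: 20.2 mg × (1922 mL / 250 mL) = 155.30 mg
L-arginine: 0.306 g × (1922 mL / 250 mL) = 2.35 g
tryptone: 2.81 g × (1922 mL / 250 mL) = 21.60 g
biotin: 0.182 mg × (1922 mL / 250 mL) = 1.40 mg

ferric citrate 155.30 mg; L-arginine 2.35 g; tryptone 21.60 g; biotin 1.40 mg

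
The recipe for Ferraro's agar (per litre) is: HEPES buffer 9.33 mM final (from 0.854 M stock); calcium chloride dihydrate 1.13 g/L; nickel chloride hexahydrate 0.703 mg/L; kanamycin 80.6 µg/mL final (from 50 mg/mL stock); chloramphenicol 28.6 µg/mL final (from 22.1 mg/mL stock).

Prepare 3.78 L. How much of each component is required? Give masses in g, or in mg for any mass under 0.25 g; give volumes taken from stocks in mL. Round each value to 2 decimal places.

HEPES buffer 41.30 mL; calcium chloride dihydrate 4.27 g; nickel chloride hexahydrate 2.66 mg; kanamycin 6.09 mL; chloramphenicol 4.89 mL

Working volume: 3.78 L.
HEPES buffer: C1V1 = C2V2 → 9.33 mM × 3780 mL ÷ 854 mM = 41.30 mL
calcium chloride dihydrate: 1.13 g/L × 3.78 L = 4.27 g
nickel chloride hexahydrate: 0.703 mg/L × 3.78 L = 2.66 mg
kanamycin: dilute stock: 80.6 µg/mL × 3780 mL ÷ 50000 µg/mL = 6.09 mL
chloramphenicol: dilute stock: 28.6 µg/mL × 3780 mL ÷ 22100 µg/mL = 4.89 mL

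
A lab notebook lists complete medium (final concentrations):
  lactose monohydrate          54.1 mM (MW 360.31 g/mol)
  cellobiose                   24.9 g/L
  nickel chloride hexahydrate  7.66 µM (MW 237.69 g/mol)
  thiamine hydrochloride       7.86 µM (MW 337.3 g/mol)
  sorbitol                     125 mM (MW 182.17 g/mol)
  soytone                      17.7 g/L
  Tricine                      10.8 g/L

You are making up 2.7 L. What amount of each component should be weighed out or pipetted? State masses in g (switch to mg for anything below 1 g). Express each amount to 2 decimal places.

Working volume: 2.7 L.
lactose monohydrate: 54.1 mmol/L × 360.31 g/mol × 2.7 L ÷ 1000 = 52.63 g
cellobiose: 24.9 g/L × 2.7 L = 67.23 g
nickel chloride hexahydrate: 7.66 µmol/L × 237.69 g/mol × 2.7 L ÷ 1000 = 4.92 mg
thiamine hydrochloride: 7.86 µmol/L × 337.3 g/mol × 2.7 L ÷ 1000 = 7.16 mg
sorbitol: 125 mmol/L × 182.17 g/mol × 2.7 L ÷ 1000 = 61.48 g
soytone: 17.7 g/L × 2.7 L = 47.79 g
Tricine: 10.8 g/L × 2.7 L = 29.16 g

lactose monohydrate 52.63 g; cellobiose 67.23 g; nickel chloride hexahydrate 4.92 mg; thiamine hydrochloride 7.16 mg; sorbitol 61.48 g; soytone 47.79 g; Tricine 29.16 g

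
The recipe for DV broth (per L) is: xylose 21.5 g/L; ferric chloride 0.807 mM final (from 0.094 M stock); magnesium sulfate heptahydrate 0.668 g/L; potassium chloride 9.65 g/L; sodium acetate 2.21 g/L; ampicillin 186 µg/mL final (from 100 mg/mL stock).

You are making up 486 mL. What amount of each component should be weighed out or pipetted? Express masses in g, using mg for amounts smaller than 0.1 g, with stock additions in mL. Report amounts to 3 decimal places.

xylose 10.449 g; ferric chloride 4.172 mL; magnesium sulfate heptahydrate 0.325 g; potassium chloride 4.690 g; sodium acetate 1.074 g; ampicillin 0.904 mL

Working volume: 486 mL = 0.486 L.
xylose: 21.5 g/L × 0.486 L = 10.449 g
ferric chloride: dilute stock: 0.807 mM × 486 mL ÷ 94 mM = 4.172 mL
magnesium sulfate heptahydrate: 0.668 g/L × 0.486 L = 0.325 g
potassium chloride: 9.65 g/L × 0.486 L = 4.690 g
sodium acetate: 2.21 g/L × 0.486 L = 1.074 g
ampicillin: V = C2·V2/C1 = 186 µg/mL × 486 mL ÷ 100000 µg/mL = 0.904 mL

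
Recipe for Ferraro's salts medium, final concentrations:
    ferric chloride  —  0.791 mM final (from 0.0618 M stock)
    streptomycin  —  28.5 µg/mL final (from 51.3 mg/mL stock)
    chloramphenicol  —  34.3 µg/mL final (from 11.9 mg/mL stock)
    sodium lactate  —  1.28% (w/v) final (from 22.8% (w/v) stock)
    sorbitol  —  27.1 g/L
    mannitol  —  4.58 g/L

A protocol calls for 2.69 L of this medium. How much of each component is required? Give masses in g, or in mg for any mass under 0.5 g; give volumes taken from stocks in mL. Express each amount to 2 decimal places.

ferric chloride 34.43 mL; streptomycin 1.49 mL; chloramphenicol 7.75 mL; sodium lactate 151.02 mL; sorbitol 72.90 g; mannitol 12.32 g

Working volume: 2.69 L.
ferric chloride: dilute stock: 0.791 mM × 2690 mL ÷ 61.8 mM = 34.43 mL
streptomycin: dilute stock: 28.5 µg/mL × 2690 mL ÷ 51300 µg/mL = 1.49 mL
chloramphenicol: V = C2·V2/C1 = 34.3 µg/mL × 2690 mL ÷ 11900 µg/mL = 7.75 mL
sodium lactate: dilute stock: 1.28% ÷ 22.8% × 2690 mL = 151.02 mL
sorbitol: 27.1 g/L × 2.69 L = 72.90 g
mannitol: 4.58 g/L × 2.69 L = 12.32 g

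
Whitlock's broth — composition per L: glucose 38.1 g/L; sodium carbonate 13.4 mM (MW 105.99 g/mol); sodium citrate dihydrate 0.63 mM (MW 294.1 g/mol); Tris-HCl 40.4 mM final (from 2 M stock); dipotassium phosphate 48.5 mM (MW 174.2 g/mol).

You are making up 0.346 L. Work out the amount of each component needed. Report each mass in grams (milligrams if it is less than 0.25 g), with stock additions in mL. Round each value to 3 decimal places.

glucose 13.183 g; sodium carbonate 0.491 g; sodium citrate dihydrate 64.108 mg; Tris-HCl 6.989 mL; dipotassium phosphate 2.923 g

Working volume: 0.346 L.
glucose: 38.1 g/L × 0.346 L = 13.183 g
sodium carbonate: 13.4 mmol/L × 105.99 g/mol × 0.346 L ÷ 1000 = 0.491 g
sodium citrate dihydrate: 0.63 mmol/L × 294.1 mg/mmol × 0.346 L = 64.108 mg
Tris-HCl: C1V1 = C2V2 → 40.4 mM × 346 mL ÷ 2000 mM = 6.989 mL
dipotassium phosphate: 48.5 mmol/L × 174.2 g/mol × 0.346 L ÷ 1000 = 2.923 g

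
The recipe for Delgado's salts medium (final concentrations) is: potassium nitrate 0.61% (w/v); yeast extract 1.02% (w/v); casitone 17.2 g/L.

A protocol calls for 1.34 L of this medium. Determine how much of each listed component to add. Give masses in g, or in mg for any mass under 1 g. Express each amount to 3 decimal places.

Working volume: 1.34 L.
potassium nitrate: 0.61 g per 100 mL × 1340 mL ÷ 100 = 8.174 g
yeast extract: 1.02% w/v = 10.2 g/L → 10.2 × 1.34 L = 13.668 g
casitone: 17.2 g/L × 1.34 L = 23.048 g

potassium nitrate 8.174 g; yeast extract 13.668 g; casitone 23.048 g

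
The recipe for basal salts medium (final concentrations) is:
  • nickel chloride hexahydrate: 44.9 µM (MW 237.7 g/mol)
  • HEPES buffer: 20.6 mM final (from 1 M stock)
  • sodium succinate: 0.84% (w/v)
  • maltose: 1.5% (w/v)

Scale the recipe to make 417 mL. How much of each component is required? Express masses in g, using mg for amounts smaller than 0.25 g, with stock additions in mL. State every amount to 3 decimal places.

nickel chloride hexahydrate 4.451 mg; HEPES buffer 8.590 mL; sodium succinate 3.503 g; maltose 6.255 g

Scale factor relative to 1 L: 0.417.
nickel chloride hexahydrate: 44.9 µmol/L × 237.7 g/mol × 0.417 L ÷ 1000 = 4.451 mg
HEPES buffer: V = C2·V2/C1 = 20.6 mM × 417 mL ÷ 1000 mM = 8.590 mL
sodium succinate: 0.84 g per 100 mL × 417 mL ÷ 100 = 3.503 g
maltose: 1.5 g per 100 mL × 417 mL ÷ 100 = 6.255 g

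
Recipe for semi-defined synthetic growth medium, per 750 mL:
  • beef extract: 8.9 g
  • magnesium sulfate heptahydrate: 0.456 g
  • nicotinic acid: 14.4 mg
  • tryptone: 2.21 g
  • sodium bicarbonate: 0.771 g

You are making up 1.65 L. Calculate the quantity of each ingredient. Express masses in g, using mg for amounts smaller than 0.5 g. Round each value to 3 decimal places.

beef extract 19.580 g; magnesium sulfate heptahydrate 1.003 g; nicotinic acid 31.680 mg; tryptone 4.862 g; sodium bicarbonate 1.696 g

Scale factor = 1650 mL / 750 mL = 2.2.
beef extract: 8.9 g × (1650 mL / 750 mL) = 19.580 g
magnesium sulfate heptahydrate: 0.456 g × (1650 mL / 750 mL) = 1.003 g
nicotinic acid: 14.4 mg × (1650 mL / 750 mL) = 31.680 mg
tryptone: 2.21 g × (1650 mL / 750 mL) = 4.862 g
sodium bicarbonate: 0.771 g × (1650 mL / 750 mL) = 1.696 g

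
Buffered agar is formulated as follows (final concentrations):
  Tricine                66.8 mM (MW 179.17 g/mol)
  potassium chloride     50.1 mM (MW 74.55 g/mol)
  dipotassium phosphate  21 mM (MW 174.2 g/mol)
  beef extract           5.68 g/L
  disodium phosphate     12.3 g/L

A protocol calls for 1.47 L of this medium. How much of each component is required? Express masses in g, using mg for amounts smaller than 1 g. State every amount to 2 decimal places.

Tricine 17.59 g; potassium chloride 5.49 g; dipotassium phosphate 5.38 g; beef extract 8.35 g; disodium phosphate 18.08 g

Working volume: 1.47 L.
Tricine: 66.8 mmol/L × 179.17 g/mol × 1.47 L ÷ 1000 = 17.59 g
potassium chloride: 50.1 mmol/L × 74.55 g/mol × 1.47 L ÷ 1000 = 5.49 g
dipotassium phosphate: 21 mmol/L × 174.2 g/mol × 1.47 L ÷ 1000 = 5.38 g
beef extract: 5.68 g/L × 1.47 L = 8.35 g
disodium phosphate: 12.3 g/L × 1.47 L = 18.08 g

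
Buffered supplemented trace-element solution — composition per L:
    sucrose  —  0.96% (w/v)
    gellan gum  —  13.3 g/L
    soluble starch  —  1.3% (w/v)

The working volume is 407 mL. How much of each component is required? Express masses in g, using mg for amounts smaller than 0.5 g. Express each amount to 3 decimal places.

sucrose 3.907 g; gellan gum 5.413 g; soluble starch 5.291 g

Working volume: 407 mL = 0.407 L.
sucrose: 0.96% w/v = 9.6 g/L → 9.6 × 0.407 L = 3.907 g
gellan gum: 13.3 g/L × 0.407 L = 5.413 g
soluble starch: 1.3 g per 100 mL × 407 mL ÷ 100 = 5.291 g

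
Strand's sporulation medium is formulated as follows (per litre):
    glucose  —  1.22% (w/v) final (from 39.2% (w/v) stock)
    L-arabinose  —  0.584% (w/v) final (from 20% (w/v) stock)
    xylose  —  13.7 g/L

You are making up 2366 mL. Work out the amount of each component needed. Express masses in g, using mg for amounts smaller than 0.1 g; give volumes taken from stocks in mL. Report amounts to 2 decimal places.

Scale factor relative to 1 L: 2.366.
glucose: V = C2·V2/C1 = 1.22% ÷ 39.2% × 2366 mL = 73.64 mL
L-arabinose: V = C2·V2/C1 = 0.584% ÷ 20% × 2366 mL = 69.09 mL
xylose: 13.7 g/L × 2.366 L = 32.41 g

glucose 73.64 mL; L-arabinose 69.09 mL; xylose 32.41 g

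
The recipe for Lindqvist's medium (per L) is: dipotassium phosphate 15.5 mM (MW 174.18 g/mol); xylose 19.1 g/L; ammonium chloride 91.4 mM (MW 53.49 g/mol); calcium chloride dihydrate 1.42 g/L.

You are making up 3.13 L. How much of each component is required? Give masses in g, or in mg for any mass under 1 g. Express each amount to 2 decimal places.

dipotassium phosphate 8.45 g; xylose 59.78 g; ammonium chloride 15.30 g; calcium chloride dihydrate 4.44 g

Working volume: 3.13 L.
dipotassium phosphate: 15.5 mmol/L × 174.18 g/mol × 3.13 L ÷ 1000 = 8.45 g
xylose: 19.1 g/L × 3.13 L = 59.78 g
ammonium chloride: 91.4 mmol/L × 53.49 g/mol × 3.13 L ÷ 1000 = 15.30 g
calcium chloride dihydrate: 1.42 g/L × 3.13 L = 4.44 g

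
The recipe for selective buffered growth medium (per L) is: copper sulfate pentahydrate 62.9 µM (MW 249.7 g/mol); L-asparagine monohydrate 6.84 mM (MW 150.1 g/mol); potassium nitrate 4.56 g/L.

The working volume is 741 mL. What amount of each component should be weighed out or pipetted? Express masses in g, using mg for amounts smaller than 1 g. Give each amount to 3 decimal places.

Target volume = 741 mL = 0.741 L.
copper sulfate pentahydrate: 62.9 µmol/L × 249.7 g/mol × 0.741 L ÷ 1000 = 11.638 mg
L-asparagine monohydrate: 6.84 mmol/L × 150.1 mg/mmol × 0.741 L = 760.773 mg
potassium nitrate: 4.56 g/L × 0.741 L = 3.379 g

copper sulfate pentahydrate 11.638 mg; L-asparagine monohydrate 760.773 mg; potassium nitrate 3.379 g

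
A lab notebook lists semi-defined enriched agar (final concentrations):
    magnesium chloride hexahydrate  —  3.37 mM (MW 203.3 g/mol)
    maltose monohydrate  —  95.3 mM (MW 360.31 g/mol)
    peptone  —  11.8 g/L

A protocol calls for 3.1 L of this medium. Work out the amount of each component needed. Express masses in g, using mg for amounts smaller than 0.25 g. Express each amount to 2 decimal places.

magnesium chloride hexahydrate 2.12 g; maltose monohydrate 106.45 g; peptone 36.58 g

Working volume: 3.1 L.
magnesium chloride hexahydrate: 3.37 mmol/L × 203.3 g/mol × 3.1 L ÷ 1000 = 2.12 g
maltose monohydrate: 95.3 mmol/L × 360.31 g/mol × 3.1 L ÷ 1000 = 106.45 g
peptone: 11.8 g/L × 3.1 L = 36.58 g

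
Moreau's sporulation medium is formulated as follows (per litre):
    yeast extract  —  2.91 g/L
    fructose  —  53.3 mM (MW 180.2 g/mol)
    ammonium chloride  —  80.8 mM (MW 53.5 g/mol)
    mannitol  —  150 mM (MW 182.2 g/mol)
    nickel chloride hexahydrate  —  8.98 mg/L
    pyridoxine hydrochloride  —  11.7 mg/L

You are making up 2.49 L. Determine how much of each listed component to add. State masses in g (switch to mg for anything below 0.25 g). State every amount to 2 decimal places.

yeast extract 7.25 g; fructose 23.92 g; ammonium chloride 10.76 g; mannitol 68.05 g; nickel chloride hexahydrate 22.36 mg; pyridoxine hydrochloride 29.13 mg

Working volume: 2.49 L.
yeast extract: 2.91 g/L × 2.49 L = 7.25 g
fructose: 53.3 mmol/L × 180.2 g/mol × 2.49 L ÷ 1000 = 23.92 g
ammonium chloride: 80.8 mmol/L × 53.5 g/mol × 2.49 L ÷ 1000 = 10.76 g
mannitol: 150 mmol/L × 182.2 g/mol × 2.49 L ÷ 1000 = 68.05 g
nickel chloride hexahydrate: 8.98 mg/L × 2.49 L = 22.36 mg
pyridoxine hydrochloride: 11.7 mg/L × 2.49 L = 29.13 mg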